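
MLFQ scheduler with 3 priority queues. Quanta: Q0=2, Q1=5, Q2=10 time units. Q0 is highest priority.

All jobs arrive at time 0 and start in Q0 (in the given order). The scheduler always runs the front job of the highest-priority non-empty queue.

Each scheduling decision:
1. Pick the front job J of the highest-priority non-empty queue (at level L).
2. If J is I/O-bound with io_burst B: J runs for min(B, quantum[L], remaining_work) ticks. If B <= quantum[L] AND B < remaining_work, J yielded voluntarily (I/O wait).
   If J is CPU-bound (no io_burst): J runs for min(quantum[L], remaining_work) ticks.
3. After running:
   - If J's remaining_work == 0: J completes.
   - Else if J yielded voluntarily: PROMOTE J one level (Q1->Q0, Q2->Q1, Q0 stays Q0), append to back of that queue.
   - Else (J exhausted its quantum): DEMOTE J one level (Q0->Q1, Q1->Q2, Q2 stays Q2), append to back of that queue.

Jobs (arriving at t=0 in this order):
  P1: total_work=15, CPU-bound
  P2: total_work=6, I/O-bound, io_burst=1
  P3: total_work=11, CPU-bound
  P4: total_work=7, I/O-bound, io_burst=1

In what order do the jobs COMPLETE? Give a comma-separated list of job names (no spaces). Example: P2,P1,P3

Answer: P2,P4,P1,P3

Derivation:
t=0-2: P1@Q0 runs 2, rem=13, quantum used, demote→Q1. Q0=[P2,P3,P4] Q1=[P1] Q2=[]
t=2-3: P2@Q0 runs 1, rem=5, I/O yield, promote→Q0. Q0=[P3,P4,P2] Q1=[P1] Q2=[]
t=3-5: P3@Q0 runs 2, rem=9, quantum used, demote→Q1. Q0=[P4,P2] Q1=[P1,P3] Q2=[]
t=5-6: P4@Q0 runs 1, rem=6, I/O yield, promote→Q0. Q0=[P2,P4] Q1=[P1,P3] Q2=[]
t=6-7: P2@Q0 runs 1, rem=4, I/O yield, promote→Q0. Q0=[P4,P2] Q1=[P1,P3] Q2=[]
t=7-8: P4@Q0 runs 1, rem=5, I/O yield, promote→Q0. Q0=[P2,P4] Q1=[P1,P3] Q2=[]
t=8-9: P2@Q0 runs 1, rem=3, I/O yield, promote→Q0. Q0=[P4,P2] Q1=[P1,P3] Q2=[]
t=9-10: P4@Q0 runs 1, rem=4, I/O yield, promote→Q0. Q0=[P2,P4] Q1=[P1,P3] Q2=[]
t=10-11: P2@Q0 runs 1, rem=2, I/O yield, promote→Q0. Q0=[P4,P2] Q1=[P1,P3] Q2=[]
t=11-12: P4@Q0 runs 1, rem=3, I/O yield, promote→Q0. Q0=[P2,P4] Q1=[P1,P3] Q2=[]
t=12-13: P2@Q0 runs 1, rem=1, I/O yield, promote→Q0. Q0=[P4,P2] Q1=[P1,P3] Q2=[]
t=13-14: P4@Q0 runs 1, rem=2, I/O yield, promote→Q0. Q0=[P2,P4] Q1=[P1,P3] Q2=[]
t=14-15: P2@Q0 runs 1, rem=0, completes. Q0=[P4] Q1=[P1,P3] Q2=[]
t=15-16: P4@Q0 runs 1, rem=1, I/O yield, promote→Q0. Q0=[P4] Q1=[P1,P3] Q2=[]
t=16-17: P4@Q0 runs 1, rem=0, completes. Q0=[] Q1=[P1,P3] Q2=[]
t=17-22: P1@Q1 runs 5, rem=8, quantum used, demote→Q2. Q0=[] Q1=[P3] Q2=[P1]
t=22-27: P3@Q1 runs 5, rem=4, quantum used, demote→Q2. Q0=[] Q1=[] Q2=[P1,P3]
t=27-35: P1@Q2 runs 8, rem=0, completes. Q0=[] Q1=[] Q2=[P3]
t=35-39: P3@Q2 runs 4, rem=0, completes. Q0=[] Q1=[] Q2=[]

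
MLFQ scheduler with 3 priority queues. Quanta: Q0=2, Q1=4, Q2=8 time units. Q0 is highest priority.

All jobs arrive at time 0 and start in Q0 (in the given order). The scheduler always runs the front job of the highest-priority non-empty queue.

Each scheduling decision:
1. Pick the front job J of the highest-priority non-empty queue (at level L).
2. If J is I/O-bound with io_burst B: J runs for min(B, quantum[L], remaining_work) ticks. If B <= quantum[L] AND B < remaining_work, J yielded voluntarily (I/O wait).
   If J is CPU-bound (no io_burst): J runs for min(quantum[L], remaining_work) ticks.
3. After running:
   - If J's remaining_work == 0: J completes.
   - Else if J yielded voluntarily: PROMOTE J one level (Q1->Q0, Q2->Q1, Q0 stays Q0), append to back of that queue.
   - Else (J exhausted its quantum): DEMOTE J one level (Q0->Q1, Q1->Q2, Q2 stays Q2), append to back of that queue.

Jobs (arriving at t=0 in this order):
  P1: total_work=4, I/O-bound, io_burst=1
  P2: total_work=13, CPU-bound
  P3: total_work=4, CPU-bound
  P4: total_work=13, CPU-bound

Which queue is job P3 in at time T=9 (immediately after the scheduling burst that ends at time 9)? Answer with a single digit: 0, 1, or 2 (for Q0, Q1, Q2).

Answer: 1

Derivation:
t=0-1: P1@Q0 runs 1, rem=3, I/O yield, promote→Q0. Q0=[P2,P3,P4,P1] Q1=[] Q2=[]
t=1-3: P2@Q0 runs 2, rem=11, quantum used, demote→Q1. Q0=[P3,P4,P1] Q1=[P2] Q2=[]
t=3-5: P3@Q0 runs 2, rem=2, quantum used, demote→Q1. Q0=[P4,P1] Q1=[P2,P3] Q2=[]
t=5-7: P4@Q0 runs 2, rem=11, quantum used, demote→Q1. Q0=[P1] Q1=[P2,P3,P4] Q2=[]
t=7-8: P1@Q0 runs 1, rem=2, I/O yield, promote→Q0. Q0=[P1] Q1=[P2,P3,P4] Q2=[]
t=8-9: P1@Q0 runs 1, rem=1, I/O yield, promote→Q0. Q0=[P1] Q1=[P2,P3,P4] Q2=[]
t=9-10: P1@Q0 runs 1, rem=0, completes. Q0=[] Q1=[P2,P3,P4] Q2=[]
t=10-14: P2@Q1 runs 4, rem=7, quantum used, demote→Q2. Q0=[] Q1=[P3,P4] Q2=[P2]
t=14-16: P3@Q1 runs 2, rem=0, completes. Q0=[] Q1=[P4] Q2=[P2]
t=16-20: P4@Q1 runs 4, rem=7, quantum used, demote→Q2. Q0=[] Q1=[] Q2=[P2,P4]
t=20-27: P2@Q2 runs 7, rem=0, completes. Q0=[] Q1=[] Q2=[P4]
t=27-34: P4@Q2 runs 7, rem=0, completes. Q0=[] Q1=[] Q2=[]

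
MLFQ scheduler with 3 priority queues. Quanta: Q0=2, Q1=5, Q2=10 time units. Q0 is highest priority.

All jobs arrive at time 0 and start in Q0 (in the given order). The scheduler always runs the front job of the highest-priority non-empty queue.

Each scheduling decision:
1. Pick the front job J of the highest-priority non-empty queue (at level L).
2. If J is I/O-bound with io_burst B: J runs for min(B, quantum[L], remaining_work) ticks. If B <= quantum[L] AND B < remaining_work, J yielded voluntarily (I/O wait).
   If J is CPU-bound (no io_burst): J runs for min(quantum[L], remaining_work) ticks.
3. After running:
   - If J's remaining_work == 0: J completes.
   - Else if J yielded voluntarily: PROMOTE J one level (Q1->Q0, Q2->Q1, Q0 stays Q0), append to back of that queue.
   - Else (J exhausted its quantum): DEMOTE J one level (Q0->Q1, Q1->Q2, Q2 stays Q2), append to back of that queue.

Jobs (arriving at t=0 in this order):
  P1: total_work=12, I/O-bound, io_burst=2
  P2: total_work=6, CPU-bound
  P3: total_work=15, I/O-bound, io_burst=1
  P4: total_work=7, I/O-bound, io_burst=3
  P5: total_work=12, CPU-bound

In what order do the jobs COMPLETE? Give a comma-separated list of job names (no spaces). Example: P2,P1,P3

t=0-2: P1@Q0 runs 2, rem=10, I/O yield, promote→Q0. Q0=[P2,P3,P4,P5,P1] Q1=[] Q2=[]
t=2-4: P2@Q0 runs 2, rem=4, quantum used, demote→Q1. Q0=[P3,P4,P5,P1] Q1=[P2] Q2=[]
t=4-5: P3@Q0 runs 1, rem=14, I/O yield, promote→Q0. Q0=[P4,P5,P1,P3] Q1=[P2] Q2=[]
t=5-7: P4@Q0 runs 2, rem=5, quantum used, demote→Q1. Q0=[P5,P1,P3] Q1=[P2,P4] Q2=[]
t=7-9: P5@Q0 runs 2, rem=10, quantum used, demote→Q1. Q0=[P1,P3] Q1=[P2,P4,P5] Q2=[]
t=9-11: P1@Q0 runs 2, rem=8, I/O yield, promote→Q0. Q0=[P3,P1] Q1=[P2,P4,P5] Q2=[]
t=11-12: P3@Q0 runs 1, rem=13, I/O yield, promote→Q0. Q0=[P1,P3] Q1=[P2,P4,P5] Q2=[]
t=12-14: P1@Q0 runs 2, rem=6, I/O yield, promote→Q0. Q0=[P3,P1] Q1=[P2,P4,P5] Q2=[]
t=14-15: P3@Q0 runs 1, rem=12, I/O yield, promote→Q0. Q0=[P1,P3] Q1=[P2,P4,P5] Q2=[]
t=15-17: P1@Q0 runs 2, rem=4, I/O yield, promote→Q0. Q0=[P3,P1] Q1=[P2,P4,P5] Q2=[]
t=17-18: P3@Q0 runs 1, rem=11, I/O yield, promote→Q0. Q0=[P1,P3] Q1=[P2,P4,P5] Q2=[]
t=18-20: P1@Q0 runs 2, rem=2, I/O yield, promote→Q0. Q0=[P3,P1] Q1=[P2,P4,P5] Q2=[]
t=20-21: P3@Q0 runs 1, rem=10, I/O yield, promote→Q0. Q0=[P1,P3] Q1=[P2,P4,P5] Q2=[]
t=21-23: P1@Q0 runs 2, rem=0, completes. Q0=[P3] Q1=[P2,P4,P5] Q2=[]
t=23-24: P3@Q0 runs 1, rem=9, I/O yield, promote→Q0. Q0=[P3] Q1=[P2,P4,P5] Q2=[]
t=24-25: P3@Q0 runs 1, rem=8, I/O yield, promote→Q0. Q0=[P3] Q1=[P2,P4,P5] Q2=[]
t=25-26: P3@Q0 runs 1, rem=7, I/O yield, promote→Q0. Q0=[P3] Q1=[P2,P4,P5] Q2=[]
t=26-27: P3@Q0 runs 1, rem=6, I/O yield, promote→Q0. Q0=[P3] Q1=[P2,P4,P5] Q2=[]
t=27-28: P3@Q0 runs 1, rem=5, I/O yield, promote→Q0. Q0=[P3] Q1=[P2,P4,P5] Q2=[]
t=28-29: P3@Q0 runs 1, rem=4, I/O yield, promote→Q0. Q0=[P3] Q1=[P2,P4,P5] Q2=[]
t=29-30: P3@Q0 runs 1, rem=3, I/O yield, promote→Q0. Q0=[P3] Q1=[P2,P4,P5] Q2=[]
t=30-31: P3@Q0 runs 1, rem=2, I/O yield, promote→Q0. Q0=[P3] Q1=[P2,P4,P5] Q2=[]
t=31-32: P3@Q0 runs 1, rem=1, I/O yield, promote→Q0. Q0=[P3] Q1=[P2,P4,P5] Q2=[]
t=32-33: P3@Q0 runs 1, rem=0, completes. Q0=[] Q1=[P2,P4,P5] Q2=[]
t=33-37: P2@Q1 runs 4, rem=0, completes. Q0=[] Q1=[P4,P5] Q2=[]
t=37-40: P4@Q1 runs 3, rem=2, I/O yield, promote→Q0. Q0=[P4] Q1=[P5] Q2=[]
t=40-42: P4@Q0 runs 2, rem=0, completes. Q0=[] Q1=[P5] Q2=[]
t=42-47: P5@Q1 runs 5, rem=5, quantum used, demote→Q2. Q0=[] Q1=[] Q2=[P5]
t=47-52: P5@Q2 runs 5, rem=0, completes. Q0=[] Q1=[] Q2=[]

Answer: P1,P3,P2,P4,P5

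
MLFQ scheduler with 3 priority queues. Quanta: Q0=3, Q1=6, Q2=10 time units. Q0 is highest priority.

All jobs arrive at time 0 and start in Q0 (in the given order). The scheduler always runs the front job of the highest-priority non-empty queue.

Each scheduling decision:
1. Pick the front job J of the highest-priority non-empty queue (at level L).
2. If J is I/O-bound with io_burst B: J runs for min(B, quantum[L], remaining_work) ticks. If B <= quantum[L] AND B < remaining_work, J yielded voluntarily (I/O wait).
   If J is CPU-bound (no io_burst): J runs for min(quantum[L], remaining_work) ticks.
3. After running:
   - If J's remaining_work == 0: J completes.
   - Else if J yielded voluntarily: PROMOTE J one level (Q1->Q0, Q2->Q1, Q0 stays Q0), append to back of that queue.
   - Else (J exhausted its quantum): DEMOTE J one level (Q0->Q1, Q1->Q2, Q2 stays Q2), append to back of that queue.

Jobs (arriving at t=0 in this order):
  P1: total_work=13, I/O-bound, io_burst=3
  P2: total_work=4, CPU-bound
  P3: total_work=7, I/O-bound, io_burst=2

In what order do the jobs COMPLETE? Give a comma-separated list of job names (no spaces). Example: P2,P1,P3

Answer: P3,P1,P2

Derivation:
t=0-3: P1@Q0 runs 3, rem=10, I/O yield, promote→Q0. Q0=[P2,P3,P1] Q1=[] Q2=[]
t=3-6: P2@Q0 runs 3, rem=1, quantum used, demote→Q1. Q0=[P3,P1] Q1=[P2] Q2=[]
t=6-8: P3@Q0 runs 2, rem=5, I/O yield, promote→Q0. Q0=[P1,P3] Q1=[P2] Q2=[]
t=8-11: P1@Q0 runs 3, rem=7, I/O yield, promote→Q0. Q0=[P3,P1] Q1=[P2] Q2=[]
t=11-13: P3@Q0 runs 2, rem=3, I/O yield, promote→Q0. Q0=[P1,P3] Q1=[P2] Q2=[]
t=13-16: P1@Q0 runs 3, rem=4, I/O yield, promote→Q0. Q0=[P3,P1] Q1=[P2] Q2=[]
t=16-18: P3@Q0 runs 2, rem=1, I/O yield, promote→Q0. Q0=[P1,P3] Q1=[P2] Q2=[]
t=18-21: P1@Q0 runs 3, rem=1, I/O yield, promote→Q0. Q0=[P3,P1] Q1=[P2] Q2=[]
t=21-22: P3@Q0 runs 1, rem=0, completes. Q0=[P1] Q1=[P2] Q2=[]
t=22-23: P1@Q0 runs 1, rem=0, completes. Q0=[] Q1=[P2] Q2=[]
t=23-24: P2@Q1 runs 1, rem=0, completes. Q0=[] Q1=[] Q2=[]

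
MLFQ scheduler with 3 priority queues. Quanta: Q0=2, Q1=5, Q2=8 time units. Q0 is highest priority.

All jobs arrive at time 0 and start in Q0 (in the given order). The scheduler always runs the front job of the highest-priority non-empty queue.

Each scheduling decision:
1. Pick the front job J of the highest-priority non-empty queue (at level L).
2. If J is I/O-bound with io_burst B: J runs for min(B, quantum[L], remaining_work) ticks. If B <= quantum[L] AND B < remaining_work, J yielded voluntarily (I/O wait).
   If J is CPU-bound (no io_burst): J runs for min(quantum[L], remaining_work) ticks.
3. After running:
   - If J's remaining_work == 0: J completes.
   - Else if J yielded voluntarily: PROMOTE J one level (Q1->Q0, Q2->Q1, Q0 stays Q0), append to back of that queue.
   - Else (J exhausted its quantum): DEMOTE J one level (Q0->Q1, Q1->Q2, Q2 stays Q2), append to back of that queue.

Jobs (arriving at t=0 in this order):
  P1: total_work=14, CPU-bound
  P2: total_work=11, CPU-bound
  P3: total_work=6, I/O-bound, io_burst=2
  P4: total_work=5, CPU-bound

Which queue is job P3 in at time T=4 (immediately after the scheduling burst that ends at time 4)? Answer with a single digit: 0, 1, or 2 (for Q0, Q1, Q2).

Answer: 0

Derivation:
t=0-2: P1@Q0 runs 2, rem=12, quantum used, demote→Q1. Q0=[P2,P3,P4] Q1=[P1] Q2=[]
t=2-4: P2@Q0 runs 2, rem=9, quantum used, demote→Q1. Q0=[P3,P4] Q1=[P1,P2] Q2=[]
t=4-6: P3@Q0 runs 2, rem=4, I/O yield, promote→Q0. Q0=[P4,P3] Q1=[P1,P2] Q2=[]
t=6-8: P4@Q0 runs 2, rem=3, quantum used, demote→Q1. Q0=[P3] Q1=[P1,P2,P4] Q2=[]
t=8-10: P3@Q0 runs 2, rem=2, I/O yield, promote→Q0. Q0=[P3] Q1=[P1,P2,P4] Q2=[]
t=10-12: P3@Q0 runs 2, rem=0, completes. Q0=[] Q1=[P1,P2,P4] Q2=[]
t=12-17: P1@Q1 runs 5, rem=7, quantum used, demote→Q2. Q0=[] Q1=[P2,P4] Q2=[P1]
t=17-22: P2@Q1 runs 5, rem=4, quantum used, demote→Q2. Q0=[] Q1=[P4] Q2=[P1,P2]
t=22-25: P4@Q1 runs 3, rem=0, completes. Q0=[] Q1=[] Q2=[P1,P2]
t=25-32: P1@Q2 runs 7, rem=0, completes. Q0=[] Q1=[] Q2=[P2]
t=32-36: P2@Q2 runs 4, rem=0, completes. Q0=[] Q1=[] Q2=[]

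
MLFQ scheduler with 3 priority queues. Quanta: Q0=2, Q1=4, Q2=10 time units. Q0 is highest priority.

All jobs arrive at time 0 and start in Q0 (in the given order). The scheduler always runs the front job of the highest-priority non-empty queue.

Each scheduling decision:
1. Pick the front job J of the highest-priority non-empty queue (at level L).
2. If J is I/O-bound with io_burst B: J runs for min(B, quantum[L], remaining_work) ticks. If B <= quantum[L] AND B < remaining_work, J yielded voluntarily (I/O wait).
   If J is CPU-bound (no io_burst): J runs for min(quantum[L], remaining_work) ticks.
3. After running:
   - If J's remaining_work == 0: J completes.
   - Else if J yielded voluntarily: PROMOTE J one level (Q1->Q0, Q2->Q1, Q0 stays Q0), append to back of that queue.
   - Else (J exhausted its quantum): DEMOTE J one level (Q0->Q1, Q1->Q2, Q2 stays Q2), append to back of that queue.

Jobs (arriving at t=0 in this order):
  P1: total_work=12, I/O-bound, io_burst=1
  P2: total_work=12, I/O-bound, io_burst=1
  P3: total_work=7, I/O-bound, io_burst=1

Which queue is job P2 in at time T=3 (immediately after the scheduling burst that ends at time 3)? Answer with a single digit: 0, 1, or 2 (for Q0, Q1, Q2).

Answer: 0

Derivation:
t=0-1: P1@Q0 runs 1, rem=11, I/O yield, promote→Q0. Q0=[P2,P3,P1] Q1=[] Q2=[]
t=1-2: P2@Q0 runs 1, rem=11, I/O yield, promote→Q0. Q0=[P3,P1,P2] Q1=[] Q2=[]
t=2-3: P3@Q0 runs 1, rem=6, I/O yield, promote→Q0. Q0=[P1,P2,P3] Q1=[] Q2=[]
t=3-4: P1@Q0 runs 1, rem=10, I/O yield, promote→Q0. Q0=[P2,P3,P1] Q1=[] Q2=[]
t=4-5: P2@Q0 runs 1, rem=10, I/O yield, promote→Q0. Q0=[P3,P1,P2] Q1=[] Q2=[]
t=5-6: P3@Q0 runs 1, rem=5, I/O yield, promote→Q0. Q0=[P1,P2,P3] Q1=[] Q2=[]
t=6-7: P1@Q0 runs 1, rem=9, I/O yield, promote→Q0. Q0=[P2,P3,P1] Q1=[] Q2=[]
t=7-8: P2@Q0 runs 1, rem=9, I/O yield, promote→Q0. Q0=[P3,P1,P2] Q1=[] Q2=[]
t=8-9: P3@Q0 runs 1, rem=4, I/O yield, promote→Q0. Q0=[P1,P2,P3] Q1=[] Q2=[]
t=9-10: P1@Q0 runs 1, rem=8, I/O yield, promote→Q0. Q0=[P2,P3,P1] Q1=[] Q2=[]
t=10-11: P2@Q0 runs 1, rem=8, I/O yield, promote→Q0. Q0=[P3,P1,P2] Q1=[] Q2=[]
t=11-12: P3@Q0 runs 1, rem=3, I/O yield, promote→Q0. Q0=[P1,P2,P3] Q1=[] Q2=[]
t=12-13: P1@Q0 runs 1, rem=7, I/O yield, promote→Q0. Q0=[P2,P3,P1] Q1=[] Q2=[]
t=13-14: P2@Q0 runs 1, rem=7, I/O yield, promote→Q0. Q0=[P3,P1,P2] Q1=[] Q2=[]
t=14-15: P3@Q0 runs 1, rem=2, I/O yield, promote→Q0. Q0=[P1,P2,P3] Q1=[] Q2=[]
t=15-16: P1@Q0 runs 1, rem=6, I/O yield, promote→Q0. Q0=[P2,P3,P1] Q1=[] Q2=[]
t=16-17: P2@Q0 runs 1, rem=6, I/O yield, promote→Q0. Q0=[P3,P1,P2] Q1=[] Q2=[]
t=17-18: P3@Q0 runs 1, rem=1, I/O yield, promote→Q0. Q0=[P1,P2,P3] Q1=[] Q2=[]
t=18-19: P1@Q0 runs 1, rem=5, I/O yield, promote→Q0. Q0=[P2,P3,P1] Q1=[] Q2=[]
t=19-20: P2@Q0 runs 1, rem=5, I/O yield, promote→Q0. Q0=[P3,P1,P2] Q1=[] Q2=[]
t=20-21: P3@Q0 runs 1, rem=0, completes. Q0=[P1,P2] Q1=[] Q2=[]
t=21-22: P1@Q0 runs 1, rem=4, I/O yield, promote→Q0. Q0=[P2,P1] Q1=[] Q2=[]
t=22-23: P2@Q0 runs 1, rem=4, I/O yield, promote→Q0. Q0=[P1,P2] Q1=[] Q2=[]
t=23-24: P1@Q0 runs 1, rem=3, I/O yield, promote→Q0. Q0=[P2,P1] Q1=[] Q2=[]
t=24-25: P2@Q0 runs 1, rem=3, I/O yield, promote→Q0. Q0=[P1,P2] Q1=[] Q2=[]
t=25-26: P1@Q0 runs 1, rem=2, I/O yield, promote→Q0. Q0=[P2,P1] Q1=[] Q2=[]
t=26-27: P2@Q0 runs 1, rem=2, I/O yield, promote→Q0. Q0=[P1,P2] Q1=[] Q2=[]
t=27-28: P1@Q0 runs 1, rem=1, I/O yield, promote→Q0. Q0=[P2,P1] Q1=[] Q2=[]
t=28-29: P2@Q0 runs 1, rem=1, I/O yield, promote→Q0. Q0=[P1,P2] Q1=[] Q2=[]
t=29-30: P1@Q0 runs 1, rem=0, completes. Q0=[P2] Q1=[] Q2=[]
t=30-31: P2@Q0 runs 1, rem=0, completes. Q0=[] Q1=[] Q2=[]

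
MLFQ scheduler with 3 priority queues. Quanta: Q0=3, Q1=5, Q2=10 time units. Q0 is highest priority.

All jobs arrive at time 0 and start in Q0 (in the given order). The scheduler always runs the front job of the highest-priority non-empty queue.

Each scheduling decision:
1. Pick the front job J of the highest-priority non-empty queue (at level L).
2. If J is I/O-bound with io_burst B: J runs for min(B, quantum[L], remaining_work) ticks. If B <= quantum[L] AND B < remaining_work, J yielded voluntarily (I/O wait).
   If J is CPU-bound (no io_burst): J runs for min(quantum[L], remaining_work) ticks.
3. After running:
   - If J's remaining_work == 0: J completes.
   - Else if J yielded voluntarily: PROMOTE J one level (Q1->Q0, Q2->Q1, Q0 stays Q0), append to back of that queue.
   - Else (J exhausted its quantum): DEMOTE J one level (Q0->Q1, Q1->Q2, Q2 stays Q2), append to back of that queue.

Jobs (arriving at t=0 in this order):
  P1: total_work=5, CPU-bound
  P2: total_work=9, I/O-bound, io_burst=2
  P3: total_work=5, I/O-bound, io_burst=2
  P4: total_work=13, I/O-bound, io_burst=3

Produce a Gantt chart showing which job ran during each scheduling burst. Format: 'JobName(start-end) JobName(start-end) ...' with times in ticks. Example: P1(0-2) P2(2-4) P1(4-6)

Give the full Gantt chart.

Answer: P1(0-3) P2(3-5) P3(5-7) P4(7-10) P2(10-12) P3(12-14) P4(14-17) P2(17-19) P3(19-20) P4(20-23) P2(23-25) P4(25-28) P2(28-29) P4(29-30) P1(30-32)

Derivation:
t=0-3: P1@Q0 runs 3, rem=2, quantum used, demote→Q1. Q0=[P2,P3,P4] Q1=[P1] Q2=[]
t=3-5: P2@Q0 runs 2, rem=7, I/O yield, promote→Q0. Q0=[P3,P4,P2] Q1=[P1] Q2=[]
t=5-7: P3@Q0 runs 2, rem=3, I/O yield, promote→Q0. Q0=[P4,P2,P3] Q1=[P1] Q2=[]
t=7-10: P4@Q0 runs 3, rem=10, I/O yield, promote→Q0. Q0=[P2,P3,P4] Q1=[P1] Q2=[]
t=10-12: P2@Q0 runs 2, rem=5, I/O yield, promote→Q0. Q0=[P3,P4,P2] Q1=[P1] Q2=[]
t=12-14: P3@Q0 runs 2, rem=1, I/O yield, promote→Q0. Q0=[P4,P2,P3] Q1=[P1] Q2=[]
t=14-17: P4@Q0 runs 3, rem=7, I/O yield, promote→Q0. Q0=[P2,P3,P4] Q1=[P1] Q2=[]
t=17-19: P2@Q0 runs 2, rem=3, I/O yield, promote→Q0. Q0=[P3,P4,P2] Q1=[P1] Q2=[]
t=19-20: P3@Q0 runs 1, rem=0, completes. Q0=[P4,P2] Q1=[P1] Q2=[]
t=20-23: P4@Q0 runs 3, rem=4, I/O yield, promote→Q0. Q0=[P2,P4] Q1=[P1] Q2=[]
t=23-25: P2@Q0 runs 2, rem=1, I/O yield, promote→Q0. Q0=[P4,P2] Q1=[P1] Q2=[]
t=25-28: P4@Q0 runs 3, rem=1, I/O yield, promote→Q0. Q0=[P2,P4] Q1=[P1] Q2=[]
t=28-29: P2@Q0 runs 1, rem=0, completes. Q0=[P4] Q1=[P1] Q2=[]
t=29-30: P4@Q0 runs 1, rem=0, completes. Q0=[] Q1=[P1] Q2=[]
t=30-32: P1@Q1 runs 2, rem=0, completes. Q0=[] Q1=[] Q2=[]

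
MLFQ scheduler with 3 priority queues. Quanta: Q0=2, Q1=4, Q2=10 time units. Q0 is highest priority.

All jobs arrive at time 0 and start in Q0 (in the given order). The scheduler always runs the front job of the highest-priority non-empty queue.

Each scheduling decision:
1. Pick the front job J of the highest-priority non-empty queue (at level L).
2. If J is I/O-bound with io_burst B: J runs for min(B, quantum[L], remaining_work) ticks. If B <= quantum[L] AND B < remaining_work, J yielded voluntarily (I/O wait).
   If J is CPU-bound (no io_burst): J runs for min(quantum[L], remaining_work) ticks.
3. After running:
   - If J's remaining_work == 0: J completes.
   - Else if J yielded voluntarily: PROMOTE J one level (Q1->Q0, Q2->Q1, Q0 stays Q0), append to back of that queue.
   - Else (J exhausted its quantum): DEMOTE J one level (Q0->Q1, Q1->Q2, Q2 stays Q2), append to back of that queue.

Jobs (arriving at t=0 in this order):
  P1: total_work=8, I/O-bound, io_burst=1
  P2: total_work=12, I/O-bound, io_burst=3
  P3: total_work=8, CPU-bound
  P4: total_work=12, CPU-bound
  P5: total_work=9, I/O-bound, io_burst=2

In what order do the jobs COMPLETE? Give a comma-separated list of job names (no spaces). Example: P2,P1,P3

t=0-1: P1@Q0 runs 1, rem=7, I/O yield, promote→Q0. Q0=[P2,P3,P4,P5,P1] Q1=[] Q2=[]
t=1-3: P2@Q0 runs 2, rem=10, quantum used, demote→Q1. Q0=[P3,P4,P5,P1] Q1=[P2] Q2=[]
t=3-5: P3@Q0 runs 2, rem=6, quantum used, demote→Q1. Q0=[P4,P5,P1] Q1=[P2,P3] Q2=[]
t=5-7: P4@Q0 runs 2, rem=10, quantum used, demote→Q1. Q0=[P5,P1] Q1=[P2,P3,P4] Q2=[]
t=7-9: P5@Q0 runs 2, rem=7, I/O yield, promote→Q0. Q0=[P1,P5] Q1=[P2,P3,P4] Q2=[]
t=9-10: P1@Q0 runs 1, rem=6, I/O yield, promote→Q0. Q0=[P5,P1] Q1=[P2,P3,P4] Q2=[]
t=10-12: P5@Q0 runs 2, rem=5, I/O yield, promote→Q0. Q0=[P1,P5] Q1=[P2,P3,P4] Q2=[]
t=12-13: P1@Q0 runs 1, rem=5, I/O yield, promote→Q0. Q0=[P5,P1] Q1=[P2,P3,P4] Q2=[]
t=13-15: P5@Q0 runs 2, rem=3, I/O yield, promote→Q0. Q0=[P1,P5] Q1=[P2,P3,P4] Q2=[]
t=15-16: P1@Q0 runs 1, rem=4, I/O yield, promote→Q0. Q0=[P5,P1] Q1=[P2,P3,P4] Q2=[]
t=16-18: P5@Q0 runs 2, rem=1, I/O yield, promote→Q0. Q0=[P1,P5] Q1=[P2,P3,P4] Q2=[]
t=18-19: P1@Q0 runs 1, rem=3, I/O yield, promote→Q0. Q0=[P5,P1] Q1=[P2,P3,P4] Q2=[]
t=19-20: P5@Q0 runs 1, rem=0, completes. Q0=[P1] Q1=[P2,P3,P4] Q2=[]
t=20-21: P1@Q0 runs 1, rem=2, I/O yield, promote→Q0. Q0=[P1] Q1=[P2,P3,P4] Q2=[]
t=21-22: P1@Q0 runs 1, rem=1, I/O yield, promote→Q0. Q0=[P1] Q1=[P2,P3,P4] Q2=[]
t=22-23: P1@Q0 runs 1, rem=0, completes. Q0=[] Q1=[P2,P3,P4] Q2=[]
t=23-26: P2@Q1 runs 3, rem=7, I/O yield, promote→Q0. Q0=[P2] Q1=[P3,P4] Q2=[]
t=26-28: P2@Q0 runs 2, rem=5, quantum used, demote→Q1. Q0=[] Q1=[P3,P4,P2] Q2=[]
t=28-32: P3@Q1 runs 4, rem=2, quantum used, demote→Q2. Q0=[] Q1=[P4,P2] Q2=[P3]
t=32-36: P4@Q1 runs 4, rem=6, quantum used, demote→Q2. Q0=[] Q1=[P2] Q2=[P3,P4]
t=36-39: P2@Q1 runs 3, rem=2, I/O yield, promote→Q0. Q0=[P2] Q1=[] Q2=[P3,P4]
t=39-41: P2@Q0 runs 2, rem=0, completes. Q0=[] Q1=[] Q2=[P3,P4]
t=41-43: P3@Q2 runs 2, rem=0, completes. Q0=[] Q1=[] Q2=[P4]
t=43-49: P4@Q2 runs 6, rem=0, completes. Q0=[] Q1=[] Q2=[]

Answer: P5,P1,P2,P3,P4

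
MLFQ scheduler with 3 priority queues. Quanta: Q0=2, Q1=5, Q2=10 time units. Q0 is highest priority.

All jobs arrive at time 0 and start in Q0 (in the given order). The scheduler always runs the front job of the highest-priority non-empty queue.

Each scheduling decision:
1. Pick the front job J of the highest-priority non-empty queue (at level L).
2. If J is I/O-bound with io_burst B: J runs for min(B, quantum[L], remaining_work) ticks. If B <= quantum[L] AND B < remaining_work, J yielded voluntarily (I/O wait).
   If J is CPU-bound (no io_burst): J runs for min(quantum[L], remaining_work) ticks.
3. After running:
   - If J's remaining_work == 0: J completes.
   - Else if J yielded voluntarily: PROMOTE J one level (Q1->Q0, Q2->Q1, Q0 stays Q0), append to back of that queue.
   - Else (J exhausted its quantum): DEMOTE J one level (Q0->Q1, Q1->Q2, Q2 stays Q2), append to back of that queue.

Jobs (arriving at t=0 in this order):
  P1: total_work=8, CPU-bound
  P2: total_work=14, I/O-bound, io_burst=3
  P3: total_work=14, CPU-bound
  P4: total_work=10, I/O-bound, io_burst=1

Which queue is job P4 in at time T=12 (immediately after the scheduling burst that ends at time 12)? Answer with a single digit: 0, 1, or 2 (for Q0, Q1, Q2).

t=0-2: P1@Q0 runs 2, rem=6, quantum used, demote→Q1. Q0=[P2,P3,P4] Q1=[P1] Q2=[]
t=2-4: P2@Q0 runs 2, rem=12, quantum used, demote→Q1. Q0=[P3,P4] Q1=[P1,P2] Q2=[]
t=4-6: P3@Q0 runs 2, rem=12, quantum used, demote→Q1. Q0=[P4] Q1=[P1,P2,P3] Q2=[]
t=6-7: P4@Q0 runs 1, rem=9, I/O yield, promote→Q0. Q0=[P4] Q1=[P1,P2,P3] Q2=[]
t=7-8: P4@Q0 runs 1, rem=8, I/O yield, promote→Q0. Q0=[P4] Q1=[P1,P2,P3] Q2=[]
t=8-9: P4@Q0 runs 1, rem=7, I/O yield, promote→Q0. Q0=[P4] Q1=[P1,P2,P3] Q2=[]
t=9-10: P4@Q0 runs 1, rem=6, I/O yield, promote→Q0. Q0=[P4] Q1=[P1,P2,P3] Q2=[]
t=10-11: P4@Q0 runs 1, rem=5, I/O yield, promote→Q0. Q0=[P4] Q1=[P1,P2,P3] Q2=[]
t=11-12: P4@Q0 runs 1, rem=4, I/O yield, promote→Q0. Q0=[P4] Q1=[P1,P2,P3] Q2=[]
t=12-13: P4@Q0 runs 1, rem=3, I/O yield, promote→Q0. Q0=[P4] Q1=[P1,P2,P3] Q2=[]
t=13-14: P4@Q0 runs 1, rem=2, I/O yield, promote→Q0. Q0=[P4] Q1=[P1,P2,P3] Q2=[]
t=14-15: P4@Q0 runs 1, rem=1, I/O yield, promote→Q0. Q0=[P4] Q1=[P1,P2,P3] Q2=[]
t=15-16: P4@Q0 runs 1, rem=0, completes. Q0=[] Q1=[P1,P2,P3] Q2=[]
t=16-21: P1@Q1 runs 5, rem=1, quantum used, demote→Q2. Q0=[] Q1=[P2,P3] Q2=[P1]
t=21-24: P2@Q1 runs 3, rem=9, I/O yield, promote→Q0. Q0=[P2] Q1=[P3] Q2=[P1]
t=24-26: P2@Q0 runs 2, rem=7, quantum used, demote→Q1. Q0=[] Q1=[P3,P2] Q2=[P1]
t=26-31: P3@Q1 runs 5, rem=7, quantum used, demote→Q2. Q0=[] Q1=[P2] Q2=[P1,P3]
t=31-34: P2@Q1 runs 3, rem=4, I/O yield, promote→Q0. Q0=[P2] Q1=[] Q2=[P1,P3]
t=34-36: P2@Q0 runs 2, rem=2, quantum used, demote→Q1. Q0=[] Q1=[P2] Q2=[P1,P3]
t=36-38: P2@Q1 runs 2, rem=0, completes. Q0=[] Q1=[] Q2=[P1,P3]
t=38-39: P1@Q2 runs 1, rem=0, completes. Q0=[] Q1=[] Q2=[P3]
t=39-46: P3@Q2 runs 7, rem=0, completes. Q0=[] Q1=[] Q2=[]

Answer: 0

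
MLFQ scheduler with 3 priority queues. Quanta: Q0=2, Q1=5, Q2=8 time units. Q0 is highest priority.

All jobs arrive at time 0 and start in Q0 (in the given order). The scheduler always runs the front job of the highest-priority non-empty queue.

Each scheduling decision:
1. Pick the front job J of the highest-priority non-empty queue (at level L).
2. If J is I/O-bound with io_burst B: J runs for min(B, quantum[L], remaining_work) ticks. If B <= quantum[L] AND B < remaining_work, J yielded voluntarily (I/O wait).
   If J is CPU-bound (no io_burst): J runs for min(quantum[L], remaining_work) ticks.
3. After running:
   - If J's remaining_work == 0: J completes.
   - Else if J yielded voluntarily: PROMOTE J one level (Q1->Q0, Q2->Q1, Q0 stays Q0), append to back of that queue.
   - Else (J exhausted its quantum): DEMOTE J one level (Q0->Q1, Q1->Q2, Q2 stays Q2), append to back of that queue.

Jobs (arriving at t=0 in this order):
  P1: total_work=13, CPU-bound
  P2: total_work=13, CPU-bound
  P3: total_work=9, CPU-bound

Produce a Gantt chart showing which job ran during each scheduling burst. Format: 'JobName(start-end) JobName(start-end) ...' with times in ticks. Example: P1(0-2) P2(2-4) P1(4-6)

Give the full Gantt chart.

t=0-2: P1@Q0 runs 2, rem=11, quantum used, demote→Q1. Q0=[P2,P3] Q1=[P1] Q2=[]
t=2-4: P2@Q0 runs 2, rem=11, quantum used, demote→Q1. Q0=[P3] Q1=[P1,P2] Q2=[]
t=4-6: P3@Q0 runs 2, rem=7, quantum used, demote→Q1. Q0=[] Q1=[P1,P2,P3] Q2=[]
t=6-11: P1@Q1 runs 5, rem=6, quantum used, demote→Q2. Q0=[] Q1=[P2,P3] Q2=[P1]
t=11-16: P2@Q1 runs 5, rem=6, quantum used, demote→Q2. Q0=[] Q1=[P3] Q2=[P1,P2]
t=16-21: P3@Q1 runs 5, rem=2, quantum used, demote→Q2. Q0=[] Q1=[] Q2=[P1,P2,P3]
t=21-27: P1@Q2 runs 6, rem=0, completes. Q0=[] Q1=[] Q2=[P2,P3]
t=27-33: P2@Q2 runs 6, rem=0, completes. Q0=[] Q1=[] Q2=[P3]
t=33-35: P3@Q2 runs 2, rem=0, completes. Q0=[] Q1=[] Q2=[]

Answer: P1(0-2) P2(2-4) P3(4-6) P1(6-11) P2(11-16) P3(16-21) P1(21-27) P2(27-33) P3(33-35)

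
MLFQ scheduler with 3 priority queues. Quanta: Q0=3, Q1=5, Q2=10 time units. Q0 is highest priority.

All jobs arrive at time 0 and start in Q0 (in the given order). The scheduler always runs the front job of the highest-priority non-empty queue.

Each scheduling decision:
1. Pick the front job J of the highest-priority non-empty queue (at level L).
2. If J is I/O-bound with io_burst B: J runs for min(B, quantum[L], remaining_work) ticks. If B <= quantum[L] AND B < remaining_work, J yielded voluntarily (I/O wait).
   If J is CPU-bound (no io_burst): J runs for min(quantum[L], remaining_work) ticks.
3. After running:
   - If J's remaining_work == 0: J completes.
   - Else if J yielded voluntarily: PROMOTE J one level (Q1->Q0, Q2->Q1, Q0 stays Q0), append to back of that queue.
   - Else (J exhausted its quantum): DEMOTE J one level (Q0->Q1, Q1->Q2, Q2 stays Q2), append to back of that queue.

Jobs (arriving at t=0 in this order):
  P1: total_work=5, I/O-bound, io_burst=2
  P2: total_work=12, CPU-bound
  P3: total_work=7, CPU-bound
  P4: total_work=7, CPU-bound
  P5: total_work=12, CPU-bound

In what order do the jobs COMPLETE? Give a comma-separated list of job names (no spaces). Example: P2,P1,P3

Answer: P1,P3,P4,P2,P5

Derivation:
t=0-2: P1@Q0 runs 2, rem=3, I/O yield, promote→Q0. Q0=[P2,P3,P4,P5,P1] Q1=[] Q2=[]
t=2-5: P2@Q0 runs 3, rem=9, quantum used, demote→Q1. Q0=[P3,P4,P5,P1] Q1=[P2] Q2=[]
t=5-8: P3@Q0 runs 3, rem=4, quantum used, demote→Q1. Q0=[P4,P5,P1] Q1=[P2,P3] Q2=[]
t=8-11: P4@Q0 runs 3, rem=4, quantum used, demote→Q1. Q0=[P5,P1] Q1=[P2,P3,P4] Q2=[]
t=11-14: P5@Q0 runs 3, rem=9, quantum used, demote→Q1. Q0=[P1] Q1=[P2,P3,P4,P5] Q2=[]
t=14-16: P1@Q0 runs 2, rem=1, I/O yield, promote→Q0. Q0=[P1] Q1=[P2,P3,P4,P5] Q2=[]
t=16-17: P1@Q0 runs 1, rem=0, completes. Q0=[] Q1=[P2,P3,P4,P5] Q2=[]
t=17-22: P2@Q1 runs 5, rem=4, quantum used, demote→Q2. Q0=[] Q1=[P3,P4,P5] Q2=[P2]
t=22-26: P3@Q1 runs 4, rem=0, completes. Q0=[] Q1=[P4,P5] Q2=[P2]
t=26-30: P4@Q1 runs 4, rem=0, completes. Q0=[] Q1=[P5] Q2=[P2]
t=30-35: P5@Q1 runs 5, rem=4, quantum used, demote→Q2. Q0=[] Q1=[] Q2=[P2,P5]
t=35-39: P2@Q2 runs 4, rem=0, completes. Q0=[] Q1=[] Q2=[P5]
t=39-43: P5@Q2 runs 4, rem=0, completes. Q0=[] Q1=[] Q2=[]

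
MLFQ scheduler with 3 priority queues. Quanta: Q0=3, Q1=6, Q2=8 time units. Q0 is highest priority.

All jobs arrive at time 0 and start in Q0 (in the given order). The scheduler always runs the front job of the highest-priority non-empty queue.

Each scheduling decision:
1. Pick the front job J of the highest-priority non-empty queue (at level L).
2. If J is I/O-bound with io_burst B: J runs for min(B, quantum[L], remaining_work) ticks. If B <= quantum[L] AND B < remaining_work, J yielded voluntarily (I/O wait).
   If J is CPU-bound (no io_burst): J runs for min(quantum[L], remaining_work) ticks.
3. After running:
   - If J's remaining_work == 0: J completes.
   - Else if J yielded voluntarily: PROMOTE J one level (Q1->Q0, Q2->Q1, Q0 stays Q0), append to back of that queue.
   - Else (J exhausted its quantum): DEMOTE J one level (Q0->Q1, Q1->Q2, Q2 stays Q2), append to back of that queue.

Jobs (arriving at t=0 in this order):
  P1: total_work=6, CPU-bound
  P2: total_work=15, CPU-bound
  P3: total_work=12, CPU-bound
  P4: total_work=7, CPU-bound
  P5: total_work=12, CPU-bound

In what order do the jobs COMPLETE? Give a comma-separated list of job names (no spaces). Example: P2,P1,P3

Answer: P1,P4,P2,P3,P5

Derivation:
t=0-3: P1@Q0 runs 3, rem=3, quantum used, demote→Q1. Q0=[P2,P3,P4,P5] Q1=[P1] Q2=[]
t=3-6: P2@Q0 runs 3, rem=12, quantum used, demote→Q1. Q0=[P3,P4,P5] Q1=[P1,P2] Q2=[]
t=6-9: P3@Q0 runs 3, rem=9, quantum used, demote→Q1. Q0=[P4,P5] Q1=[P1,P2,P3] Q2=[]
t=9-12: P4@Q0 runs 3, rem=4, quantum used, demote→Q1. Q0=[P5] Q1=[P1,P2,P3,P4] Q2=[]
t=12-15: P5@Q0 runs 3, rem=9, quantum used, demote→Q1. Q0=[] Q1=[P1,P2,P3,P4,P5] Q2=[]
t=15-18: P1@Q1 runs 3, rem=0, completes. Q0=[] Q1=[P2,P3,P4,P5] Q2=[]
t=18-24: P2@Q1 runs 6, rem=6, quantum used, demote→Q2. Q0=[] Q1=[P3,P4,P5] Q2=[P2]
t=24-30: P3@Q1 runs 6, rem=3, quantum used, demote→Q2. Q0=[] Q1=[P4,P5] Q2=[P2,P3]
t=30-34: P4@Q1 runs 4, rem=0, completes. Q0=[] Q1=[P5] Q2=[P2,P3]
t=34-40: P5@Q1 runs 6, rem=3, quantum used, demote→Q2. Q0=[] Q1=[] Q2=[P2,P3,P5]
t=40-46: P2@Q2 runs 6, rem=0, completes. Q0=[] Q1=[] Q2=[P3,P5]
t=46-49: P3@Q2 runs 3, rem=0, completes. Q0=[] Q1=[] Q2=[P5]
t=49-52: P5@Q2 runs 3, rem=0, completes. Q0=[] Q1=[] Q2=[]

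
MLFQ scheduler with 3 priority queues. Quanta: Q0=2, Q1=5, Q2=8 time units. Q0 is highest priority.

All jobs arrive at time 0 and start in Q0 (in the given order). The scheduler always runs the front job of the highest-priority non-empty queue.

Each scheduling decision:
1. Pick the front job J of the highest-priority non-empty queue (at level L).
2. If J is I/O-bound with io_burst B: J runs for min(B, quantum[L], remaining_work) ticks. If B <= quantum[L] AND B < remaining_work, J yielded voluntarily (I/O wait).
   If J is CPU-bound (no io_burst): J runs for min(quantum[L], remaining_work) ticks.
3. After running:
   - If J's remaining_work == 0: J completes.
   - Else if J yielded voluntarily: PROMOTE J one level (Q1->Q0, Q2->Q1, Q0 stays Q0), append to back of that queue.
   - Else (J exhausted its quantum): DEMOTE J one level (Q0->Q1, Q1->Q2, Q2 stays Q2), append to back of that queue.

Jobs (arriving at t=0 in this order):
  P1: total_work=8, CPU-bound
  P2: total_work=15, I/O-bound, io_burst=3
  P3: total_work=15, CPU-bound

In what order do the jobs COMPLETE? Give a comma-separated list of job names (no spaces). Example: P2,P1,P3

t=0-2: P1@Q0 runs 2, rem=6, quantum used, demote→Q1. Q0=[P2,P3] Q1=[P1] Q2=[]
t=2-4: P2@Q0 runs 2, rem=13, quantum used, demote→Q1. Q0=[P3] Q1=[P1,P2] Q2=[]
t=4-6: P3@Q0 runs 2, rem=13, quantum used, demote→Q1. Q0=[] Q1=[P1,P2,P3] Q2=[]
t=6-11: P1@Q1 runs 5, rem=1, quantum used, demote→Q2. Q0=[] Q1=[P2,P3] Q2=[P1]
t=11-14: P2@Q1 runs 3, rem=10, I/O yield, promote→Q0. Q0=[P2] Q1=[P3] Q2=[P1]
t=14-16: P2@Q0 runs 2, rem=8, quantum used, demote→Q1. Q0=[] Q1=[P3,P2] Q2=[P1]
t=16-21: P3@Q1 runs 5, rem=8, quantum used, demote→Q2. Q0=[] Q1=[P2] Q2=[P1,P3]
t=21-24: P2@Q1 runs 3, rem=5, I/O yield, promote→Q0. Q0=[P2] Q1=[] Q2=[P1,P3]
t=24-26: P2@Q0 runs 2, rem=3, quantum used, demote→Q1. Q0=[] Q1=[P2] Q2=[P1,P3]
t=26-29: P2@Q1 runs 3, rem=0, completes. Q0=[] Q1=[] Q2=[P1,P3]
t=29-30: P1@Q2 runs 1, rem=0, completes. Q0=[] Q1=[] Q2=[P3]
t=30-38: P3@Q2 runs 8, rem=0, completes. Q0=[] Q1=[] Q2=[]

Answer: P2,P1,P3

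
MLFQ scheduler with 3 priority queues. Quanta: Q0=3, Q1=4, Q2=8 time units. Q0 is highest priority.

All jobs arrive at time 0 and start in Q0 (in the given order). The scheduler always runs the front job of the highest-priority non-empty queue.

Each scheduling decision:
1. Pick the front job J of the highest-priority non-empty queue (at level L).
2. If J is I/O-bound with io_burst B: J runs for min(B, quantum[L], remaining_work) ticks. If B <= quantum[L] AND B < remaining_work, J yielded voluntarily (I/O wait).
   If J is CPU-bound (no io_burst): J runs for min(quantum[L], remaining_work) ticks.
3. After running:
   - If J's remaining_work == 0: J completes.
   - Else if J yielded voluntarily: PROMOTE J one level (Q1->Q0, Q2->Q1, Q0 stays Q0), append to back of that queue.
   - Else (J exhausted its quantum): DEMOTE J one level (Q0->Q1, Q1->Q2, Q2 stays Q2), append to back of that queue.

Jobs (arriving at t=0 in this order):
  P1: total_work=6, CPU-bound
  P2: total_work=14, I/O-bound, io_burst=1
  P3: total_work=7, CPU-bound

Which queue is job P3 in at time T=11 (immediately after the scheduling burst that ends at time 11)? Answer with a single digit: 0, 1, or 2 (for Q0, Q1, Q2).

Answer: 1

Derivation:
t=0-3: P1@Q0 runs 3, rem=3, quantum used, demote→Q1. Q0=[P2,P3] Q1=[P1] Q2=[]
t=3-4: P2@Q0 runs 1, rem=13, I/O yield, promote→Q0. Q0=[P3,P2] Q1=[P1] Q2=[]
t=4-7: P3@Q0 runs 3, rem=4, quantum used, demote→Q1. Q0=[P2] Q1=[P1,P3] Q2=[]
t=7-8: P2@Q0 runs 1, rem=12, I/O yield, promote→Q0. Q0=[P2] Q1=[P1,P3] Q2=[]
t=8-9: P2@Q0 runs 1, rem=11, I/O yield, promote→Q0. Q0=[P2] Q1=[P1,P3] Q2=[]
t=9-10: P2@Q0 runs 1, rem=10, I/O yield, promote→Q0. Q0=[P2] Q1=[P1,P3] Q2=[]
t=10-11: P2@Q0 runs 1, rem=9, I/O yield, promote→Q0. Q0=[P2] Q1=[P1,P3] Q2=[]
t=11-12: P2@Q0 runs 1, rem=8, I/O yield, promote→Q0. Q0=[P2] Q1=[P1,P3] Q2=[]
t=12-13: P2@Q0 runs 1, rem=7, I/O yield, promote→Q0. Q0=[P2] Q1=[P1,P3] Q2=[]
t=13-14: P2@Q0 runs 1, rem=6, I/O yield, promote→Q0. Q0=[P2] Q1=[P1,P3] Q2=[]
t=14-15: P2@Q0 runs 1, rem=5, I/O yield, promote→Q0. Q0=[P2] Q1=[P1,P3] Q2=[]
t=15-16: P2@Q0 runs 1, rem=4, I/O yield, promote→Q0. Q0=[P2] Q1=[P1,P3] Q2=[]
t=16-17: P2@Q0 runs 1, rem=3, I/O yield, promote→Q0. Q0=[P2] Q1=[P1,P3] Q2=[]
t=17-18: P2@Q0 runs 1, rem=2, I/O yield, promote→Q0. Q0=[P2] Q1=[P1,P3] Q2=[]
t=18-19: P2@Q0 runs 1, rem=1, I/O yield, promote→Q0. Q0=[P2] Q1=[P1,P3] Q2=[]
t=19-20: P2@Q0 runs 1, rem=0, completes. Q0=[] Q1=[P1,P3] Q2=[]
t=20-23: P1@Q1 runs 3, rem=0, completes. Q0=[] Q1=[P3] Q2=[]
t=23-27: P3@Q1 runs 4, rem=0, completes. Q0=[] Q1=[] Q2=[]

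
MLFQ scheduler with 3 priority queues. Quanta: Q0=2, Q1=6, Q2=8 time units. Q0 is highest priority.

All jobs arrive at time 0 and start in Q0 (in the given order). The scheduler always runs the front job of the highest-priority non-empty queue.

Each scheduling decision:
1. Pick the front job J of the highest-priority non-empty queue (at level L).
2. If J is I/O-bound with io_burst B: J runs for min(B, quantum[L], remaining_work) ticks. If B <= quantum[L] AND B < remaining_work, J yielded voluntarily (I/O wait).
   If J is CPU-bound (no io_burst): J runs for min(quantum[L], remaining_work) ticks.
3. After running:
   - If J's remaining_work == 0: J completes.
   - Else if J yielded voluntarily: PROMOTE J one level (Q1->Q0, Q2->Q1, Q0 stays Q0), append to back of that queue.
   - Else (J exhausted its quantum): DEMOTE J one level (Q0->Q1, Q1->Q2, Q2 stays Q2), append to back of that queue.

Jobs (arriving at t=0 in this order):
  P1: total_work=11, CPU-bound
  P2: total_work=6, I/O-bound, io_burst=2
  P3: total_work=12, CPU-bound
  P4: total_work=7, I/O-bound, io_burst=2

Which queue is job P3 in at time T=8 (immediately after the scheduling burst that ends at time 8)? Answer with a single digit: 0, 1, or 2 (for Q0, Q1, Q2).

Answer: 1

Derivation:
t=0-2: P1@Q0 runs 2, rem=9, quantum used, demote→Q1. Q0=[P2,P3,P4] Q1=[P1] Q2=[]
t=2-4: P2@Q0 runs 2, rem=4, I/O yield, promote→Q0. Q0=[P3,P4,P2] Q1=[P1] Q2=[]
t=4-6: P3@Q0 runs 2, rem=10, quantum used, demote→Q1. Q0=[P4,P2] Q1=[P1,P3] Q2=[]
t=6-8: P4@Q0 runs 2, rem=5, I/O yield, promote→Q0. Q0=[P2,P4] Q1=[P1,P3] Q2=[]
t=8-10: P2@Q0 runs 2, rem=2, I/O yield, promote→Q0. Q0=[P4,P2] Q1=[P1,P3] Q2=[]
t=10-12: P4@Q0 runs 2, rem=3, I/O yield, promote→Q0. Q0=[P2,P4] Q1=[P1,P3] Q2=[]
t=12-14: P2@Q0 runs 2, rem=0, completes. Q0=[P4] Q1=[P1,P3] Q2=[]
t=14-16: P4@Q0 runs 2, rem=1, I/O yield, promote→Q0. Q0=[P4] Q1=[P1,P3] Q2=[]
t=16-17: P4@Q0 runs 1, rem=0, completes. Q0=[] Q1=[P1,P3] Q2=[]
t=17-23: P1@Q1 runs 6, rem=3, quantum used, demote→Q2. Q0=[] Q1=[P3] Q2=[P1]
t=23-29: P3@Q1 runs 6, rem=4, quantum used, demote→Q2. Q0=[] Q1=[] Q2=[P1,P3]
t=29-32: P1@Q2 runs 3, rem=0, completes. Q0=[] Q1=[] Q2=[P3]
t=32-36: P3@Q2 runs 4, rem=0, completes. Q0=[] Q1=[] Q2=[]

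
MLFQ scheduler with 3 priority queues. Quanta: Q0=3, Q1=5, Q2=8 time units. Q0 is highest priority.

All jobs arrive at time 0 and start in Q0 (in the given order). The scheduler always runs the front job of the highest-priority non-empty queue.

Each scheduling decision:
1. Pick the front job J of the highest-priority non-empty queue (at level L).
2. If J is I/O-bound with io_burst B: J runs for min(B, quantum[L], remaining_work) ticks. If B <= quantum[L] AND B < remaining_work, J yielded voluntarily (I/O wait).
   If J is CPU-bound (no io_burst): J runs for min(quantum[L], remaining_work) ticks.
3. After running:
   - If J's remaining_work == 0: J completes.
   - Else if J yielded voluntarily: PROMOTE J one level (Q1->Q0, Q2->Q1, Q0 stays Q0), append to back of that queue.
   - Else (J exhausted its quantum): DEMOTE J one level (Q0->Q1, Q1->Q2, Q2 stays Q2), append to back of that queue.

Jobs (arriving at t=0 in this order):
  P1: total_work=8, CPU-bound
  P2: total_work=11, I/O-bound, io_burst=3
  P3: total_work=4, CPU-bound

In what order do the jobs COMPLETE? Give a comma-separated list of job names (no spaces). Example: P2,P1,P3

t=0-3: P1@Q0 runs 3, rem=5, quantum used, demote→Q1. Q0=[P2,P3] Q1=[P1] Q2=[]
t=3-6: P2@Q0 runs 3, rem=8, I/O yield, promote→Q0. Q0=[P3,P2] Q1=[P1] Q2=[]
t=6-9: P3@Q0 runs 3, rem=1, quantum used, demote→Q1. Q0=[P2] Q1=[P1,P3] Q2=[]
t=9-12: P2@Q0 runs 3, rem=5, I/O yield, promote→Q0. Q0=[P2] Q1=[P1,P3] Q2=[]
t=12-15: P2@Q0 runs 3, rem=2, I/O yield, promote→Q0. Q0=[P2] Q1=[P1,P3] Q2=[]
t=15-17: P2@Q0 runs 2, rem=0, completes. Q0=[] Q1=[P1,P3] Q2=[]
t=17-22: P1@Q1 runs 5, rem=0, completes. Q0=[] Q1=[P3] Q2=[]
t=22-23: P3@Q1 runs 1, rem=0, completes. Q0=[] Q1=[] Q2=[]

Answer: P2,P1,P3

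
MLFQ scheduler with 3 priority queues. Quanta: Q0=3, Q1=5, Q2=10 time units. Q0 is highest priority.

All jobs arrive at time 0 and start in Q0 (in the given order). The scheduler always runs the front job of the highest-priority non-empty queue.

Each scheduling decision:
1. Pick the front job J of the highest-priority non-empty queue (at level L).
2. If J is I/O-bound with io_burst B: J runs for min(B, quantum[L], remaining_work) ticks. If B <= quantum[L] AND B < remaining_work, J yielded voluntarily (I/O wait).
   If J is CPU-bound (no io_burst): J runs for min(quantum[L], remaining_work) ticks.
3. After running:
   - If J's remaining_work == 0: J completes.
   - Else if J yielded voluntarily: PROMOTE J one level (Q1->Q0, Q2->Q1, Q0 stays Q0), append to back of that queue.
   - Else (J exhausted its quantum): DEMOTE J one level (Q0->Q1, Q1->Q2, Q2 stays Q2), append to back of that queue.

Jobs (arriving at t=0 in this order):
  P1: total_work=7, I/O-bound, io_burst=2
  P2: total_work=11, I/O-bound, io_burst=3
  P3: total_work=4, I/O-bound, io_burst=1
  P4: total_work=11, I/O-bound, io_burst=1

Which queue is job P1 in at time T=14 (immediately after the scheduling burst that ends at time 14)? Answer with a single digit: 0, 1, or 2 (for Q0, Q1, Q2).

Answer: 0

Derivation:
t=0-2: P1@Q0 runs 2, rem=5, I/O yield, promote→Q0. Q0=[P2,P3,P4,P1] Q1=[] Q2=[]
t=2-5: P2@Q0 runs 3, rem=8, I/O yield, promote→Q0. Q0=[P3,P4,P1,P2] Q1=[] Q2=[]
t=5-6: P3@Q0 runs 1, rem=3, I/O yield, promote→Q0. Q0=[P4,P1,P2,P3] Q1=[] Q2=[]
t=6-7: P4@Q0 runs 1, rem=10, I/O yield, promote→Q0. Q0=[P1,P2,P3,P4] Q1=[] Q2=[]
t=7-9: P1@Q0 runs 2, rem=3, I/O yield, promote→Q0. Q0=[P2,P3,P4,P1] Q1=[] Q2=[]
t=9-12: P2@Q0 runs 3, rem=5, I/O yield, promote→Q0. Q0=[P3,P4,P1,P2] Q1=[] Q2=[]
t=12-13: P3@Q0 runs 1, rem=2, I/O yield, promote→Q0. Q0=[P4,P1,P2,P3] Q1=[] Q2=[]
t=13-14: P4@Q0 runs 1, rem=9, I/O yield, promote→Q0. Q0=[P1,P2,P3,P4] Q1=[] Q2=[]
t=14-16: P1@Q0 runs 2, rem=1, I/O yield, promote→Q0. Q0=[P2,P3,P4,P1] Q1=[] Q2=[]
t=16-19: P2@Q0 runs 3, rem=2, I/O yield, promote→Q0. Q0=[P3,P4,P1,P2] Q1=[] Q2=[]
t=19-20: P3@Q0 runs 1, rem=1, I/O yield, promote→Q0. Q0=[P4,P1,P2,P3] Q1=[] Q2=[]
t=20-21: P4@Q0 runs 1, rem=8, I/O yield, promote→Q0. Q0=[P1,P2,P3,P4] Q1=[] Q2=[]
t=21-22: P1@Q0 runs 1, rem=0, completes. Q0=[P2,P3,P4] Q1=[] Q2=[]
t=22-24: P2@Q0 runs 2, rem=0, completes. Q0=[P3,P4] Q1=[] Q2=[]
t=24-25: P3@Q0 runs 1, rem=0, completes. Q0=[P4] Q1=[] Q2=[]
t=25-26: P4@Q0 runs 1, rem=7, I/O yield, promote→Q0. Q0=[P4] Q1=[] Q2=[]
t=26-27: P4@Q0 runs 1, rem=6, I/O yield, promote→Q0. Q0=[P4] Q1=[] Q2=[]
t=27-28: P4@Q0 runs 1, rem=5, I/O yield, promote→Q0. Q0=[P4] Q1=[] Q2=[]
t=28-29: P4@Q0 runs 1, rem=4, I/O yield, promote→Q0. Q0=[P4] Q1=[] Q2=[]
t=29-30: P4@Q0 runs 1, rem=3, I/O yield, promote→Q0. Q0=[P4] Q1=[] Q2=[]
t=30-31: P4@Q0 runs 1, rem=2, I/O yield, promote→Q0. Q0=[P4] Q1=[] Q2=[]
t=31-32: P4@Q0 runs 1, rem=1, I/O yield, promote→Q0. Q0=[P4] Q1=[] Q2=[]
t=32-33: P4@Q0 runs 1, rem=0, completes. Q0=[] Q1=[] Q2=[]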